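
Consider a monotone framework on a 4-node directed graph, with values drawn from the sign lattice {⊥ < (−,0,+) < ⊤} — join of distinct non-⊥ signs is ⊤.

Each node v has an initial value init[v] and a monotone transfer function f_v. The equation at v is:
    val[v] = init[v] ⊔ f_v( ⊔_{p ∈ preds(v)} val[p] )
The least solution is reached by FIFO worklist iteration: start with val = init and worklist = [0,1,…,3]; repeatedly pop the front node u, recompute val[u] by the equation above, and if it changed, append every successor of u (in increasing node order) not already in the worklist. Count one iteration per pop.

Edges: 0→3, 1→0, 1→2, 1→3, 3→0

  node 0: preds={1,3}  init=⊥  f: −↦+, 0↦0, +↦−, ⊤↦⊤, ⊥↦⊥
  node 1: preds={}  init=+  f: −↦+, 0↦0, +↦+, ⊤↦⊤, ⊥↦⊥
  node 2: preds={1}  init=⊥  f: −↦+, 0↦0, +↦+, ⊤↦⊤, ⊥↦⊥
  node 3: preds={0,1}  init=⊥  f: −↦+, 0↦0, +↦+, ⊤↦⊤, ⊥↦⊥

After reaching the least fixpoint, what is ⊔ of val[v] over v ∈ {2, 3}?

⊤

Worklist (6 pops):
  #1 pop 0: in=+ → − (was ⊥); enqueue []
  #2 pop 1: in=⊥ → + (no change)
  #3 pop 2: in=+ → + (was ⊥); enqueue []
  #4 pop 3: in=⊤ → ⊤ (was ⊥); enqueue [0]
  #5 pop 0: in=⊤ → ⊤ (was −); enqueue [3]
  #6 pop 3: in=⊤ → ⊤ (no change)

Fixpoint:
  val[0] = ⊤
  val[1] = +
  val[2] = +
  val[3] = ⊤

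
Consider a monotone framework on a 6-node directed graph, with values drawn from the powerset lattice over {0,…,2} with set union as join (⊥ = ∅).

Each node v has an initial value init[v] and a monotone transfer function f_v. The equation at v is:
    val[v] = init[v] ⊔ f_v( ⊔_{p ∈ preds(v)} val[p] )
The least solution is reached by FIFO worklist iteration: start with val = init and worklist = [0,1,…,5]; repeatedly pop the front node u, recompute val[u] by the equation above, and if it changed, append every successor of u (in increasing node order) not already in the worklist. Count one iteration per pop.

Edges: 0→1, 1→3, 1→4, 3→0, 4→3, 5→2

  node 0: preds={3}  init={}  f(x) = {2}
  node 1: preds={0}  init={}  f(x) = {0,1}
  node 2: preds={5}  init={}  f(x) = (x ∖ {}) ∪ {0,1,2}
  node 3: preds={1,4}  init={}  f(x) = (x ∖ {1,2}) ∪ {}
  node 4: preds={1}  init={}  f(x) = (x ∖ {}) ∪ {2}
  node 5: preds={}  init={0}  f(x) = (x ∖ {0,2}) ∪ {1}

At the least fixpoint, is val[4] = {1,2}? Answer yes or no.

no

Iteration log — 9 steps:
  step 1. node 0  ⊔preds={}  new={2}  old={}  +wl: 
  step 2. node 1  ⊔preds={2}  new={0,1}  old={}  +wl: 
  step 3. node 2  ⊔preds={0}  new={0,1,2}  old={}  +wl: 
  step 4. node 3  ⊔preds={0,1}  new={0}  old={}  +wl: 0
  step 5. node 4  ⊔preds={0,1}  new={0,1,2}  old={}  +wl: 3
  step 6. node 5  ⊔preds={}  new={0,1}  old={0}  +wl: 2
  step 7. node 0  ⊔preds={0}  new={2}  stable
  step 8. node 3  ⊔preds={0,1,2}  new={0}  stable
  step 9. node 2  ⊔preds={0,1}  new={0,1,2}  stable

Least fixpoint reached:
  node 0: {2}
  node 1: {0,1}
  node 2: {0,1,2}
  node 3: {0}
  node 4: {0,1,2}
  node 5: {0,1}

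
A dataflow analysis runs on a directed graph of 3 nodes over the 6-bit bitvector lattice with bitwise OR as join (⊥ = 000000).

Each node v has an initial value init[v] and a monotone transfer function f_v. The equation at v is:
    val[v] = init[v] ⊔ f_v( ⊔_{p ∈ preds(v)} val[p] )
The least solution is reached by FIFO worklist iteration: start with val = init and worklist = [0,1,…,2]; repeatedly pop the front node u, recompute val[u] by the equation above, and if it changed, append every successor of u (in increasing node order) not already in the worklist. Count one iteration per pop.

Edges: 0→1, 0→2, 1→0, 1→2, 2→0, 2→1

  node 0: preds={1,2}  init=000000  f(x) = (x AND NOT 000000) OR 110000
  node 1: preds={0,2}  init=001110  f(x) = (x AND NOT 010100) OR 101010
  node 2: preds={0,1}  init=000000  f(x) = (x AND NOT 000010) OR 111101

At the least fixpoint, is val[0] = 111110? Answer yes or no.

no

Trace (7 dequeues):
  [1] u=0 | in 001110 | out 111110 | prev 000000 | push {}
  [2] u=1 | in 111110 | out 101110 | prev 001110 | push {0}
  [3] u=2 | in 111110 | out 111101 | prev 000000 | push {1}
  [4] u=0 | in 111111 | out 111111 | prev 111110 | push {2}
  [5] u=1 | in 111111 | out 101111 | prev 101110 | push {0}
  [6] u=2 | in 111111 | out 111101 | ==
  [7] u=0 | in 111111 | out 111111 | ==

Converged values:
  [0] 111111
  [1] 101111
  [2] 111101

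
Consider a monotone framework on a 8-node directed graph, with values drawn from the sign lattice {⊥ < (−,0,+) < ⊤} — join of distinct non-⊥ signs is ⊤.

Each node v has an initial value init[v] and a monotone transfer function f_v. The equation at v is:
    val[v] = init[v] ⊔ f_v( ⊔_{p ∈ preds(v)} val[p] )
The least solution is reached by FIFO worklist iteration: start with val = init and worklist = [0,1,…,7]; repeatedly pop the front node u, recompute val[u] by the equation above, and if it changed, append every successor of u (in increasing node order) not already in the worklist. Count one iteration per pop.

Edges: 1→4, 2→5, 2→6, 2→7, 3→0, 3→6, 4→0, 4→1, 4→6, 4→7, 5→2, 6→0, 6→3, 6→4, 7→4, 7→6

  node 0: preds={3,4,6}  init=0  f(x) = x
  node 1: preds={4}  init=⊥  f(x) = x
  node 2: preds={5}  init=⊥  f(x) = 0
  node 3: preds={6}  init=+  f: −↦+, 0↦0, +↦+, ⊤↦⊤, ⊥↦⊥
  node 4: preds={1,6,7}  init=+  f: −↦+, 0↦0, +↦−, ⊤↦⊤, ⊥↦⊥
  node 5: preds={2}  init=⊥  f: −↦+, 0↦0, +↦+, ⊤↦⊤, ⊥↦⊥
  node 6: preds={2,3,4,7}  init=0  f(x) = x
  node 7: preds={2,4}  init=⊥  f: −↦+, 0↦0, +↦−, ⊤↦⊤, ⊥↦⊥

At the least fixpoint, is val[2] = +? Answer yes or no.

Iteration log — 14 steps:
  step 1. node 0  ⊔preds=⊤  new=⊤  old=0  +wl: 
  step 2. node 1  ⊔preds=+  new=+  old=⊥  +wl: 
  step 3. node 2  ⊔preds=⊥  new=0  old=⊥  +wl: 
  step 4. node 3  ⊔preds=0  new=⊤  old=+  +wl: 0
  step 5. node 4  ⊔preds=⊤  new=⊤  old=+  +wl: 1
  step 6. node 5  ⊔preds=0  new=0  old=⊥  +wl: 2
  step 7. node 6  ⊔preds=⊤  new=⊤  old=0  +wl: 3,4
  step 8. node 7  ⊔preds=⊤  new=⊤  old=⊥  +wl: 6
  step 9. node 0  ⊔preds=⊤  new=⊤  stable
  step 10. node 1  ⊔preds=⊤  new=⊤  old=+  +wl: 
  step 11. node 2  ⊔preds=0  new=0  stable
  step 12. node 3  ⊔preds=⊤  new=⊤  stable
  step 13. node 4  ⊔preds=⊤  new=⊤  stable
  step 14. node 6  ⊔preds=⊤  new=⊤  stable

Least fixpoint reached:
  node 0: ⊤
  node 1: ⊤
  node 2: 0
  node 3: ⊤
  node 4: ⊤
  node 5: 0
  node 6: ⊤
  node 7: ⊤

no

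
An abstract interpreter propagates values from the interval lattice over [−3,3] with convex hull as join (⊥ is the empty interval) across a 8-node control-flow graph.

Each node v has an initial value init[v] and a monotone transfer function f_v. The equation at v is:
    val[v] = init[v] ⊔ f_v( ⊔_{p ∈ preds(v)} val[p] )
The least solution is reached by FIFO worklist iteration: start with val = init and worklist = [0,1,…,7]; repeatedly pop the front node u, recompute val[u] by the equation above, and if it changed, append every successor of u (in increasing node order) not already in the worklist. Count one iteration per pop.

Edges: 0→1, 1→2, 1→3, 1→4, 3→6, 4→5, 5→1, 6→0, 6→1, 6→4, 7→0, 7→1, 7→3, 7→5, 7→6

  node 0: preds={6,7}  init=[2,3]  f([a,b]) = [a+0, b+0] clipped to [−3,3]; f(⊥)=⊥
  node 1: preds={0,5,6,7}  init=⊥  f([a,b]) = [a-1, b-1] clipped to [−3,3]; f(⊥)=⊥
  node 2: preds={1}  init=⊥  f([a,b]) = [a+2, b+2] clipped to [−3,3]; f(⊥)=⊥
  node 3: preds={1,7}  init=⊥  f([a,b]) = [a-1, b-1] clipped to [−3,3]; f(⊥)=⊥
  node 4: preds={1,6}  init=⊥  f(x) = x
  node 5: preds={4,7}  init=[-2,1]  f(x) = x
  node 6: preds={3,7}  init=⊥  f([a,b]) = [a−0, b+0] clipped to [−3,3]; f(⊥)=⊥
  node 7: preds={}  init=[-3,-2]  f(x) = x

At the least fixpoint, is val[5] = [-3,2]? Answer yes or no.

yes

Worklist (11 pops):
  #1 pop 0: in=[-3,-2] → [-3,3] (was [2,3]); enqueue []
  #2 pop 1: in=[-3,3] → [-3,2] (was ⊥); enqueue []
  #3 pop 2: in=[-3,2] → [-1,3] (was ⊥); enqueue []
  #4 pop 3: in=[-3,2] → [-3,1] (was ⊥); enqueue []
  #5 pop 4: in=[-3,2] → [-3,2] (was ⊥); enqueue []
  #6 pop 5: in=[-3,2] → [-3,2] (was [-2,1]); enqueue [1]
  #7 pop 6: in=[-3,1] → [-3,1] (was ⊥); enqueue [0,4]
  #8 pop 7: in=⊥ → [-3,-2] (no change)
  #9 pop 1: in=[-3,3] → [-3,2] (no change)
  #10 pop 0: in=[-3,1] → [-3,3] (no change)
  #11 pop 4: in=[-3,2] → [-3,2] (no change)

Fixpoint:
  val[0] = [-3,3]
  val[1] = [-3,2]
  val[2] = [-1,3]
  val[3] = [-3,1]
  val[4] = [-3,2]
  val[5] = [-3,2]
  val[6] = [-3,1]
  val[7] = [-3,-2]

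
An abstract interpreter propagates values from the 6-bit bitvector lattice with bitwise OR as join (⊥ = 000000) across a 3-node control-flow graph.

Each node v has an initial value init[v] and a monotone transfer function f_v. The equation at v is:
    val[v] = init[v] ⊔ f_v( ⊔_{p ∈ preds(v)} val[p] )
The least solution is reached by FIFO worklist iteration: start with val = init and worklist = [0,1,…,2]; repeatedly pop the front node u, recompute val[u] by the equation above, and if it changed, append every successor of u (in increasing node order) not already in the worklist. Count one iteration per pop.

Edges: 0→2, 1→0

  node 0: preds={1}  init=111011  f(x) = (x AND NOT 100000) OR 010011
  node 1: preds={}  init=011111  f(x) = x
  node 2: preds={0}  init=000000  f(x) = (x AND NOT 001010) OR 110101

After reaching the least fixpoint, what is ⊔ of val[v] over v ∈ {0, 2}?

Iteration log — 3 steps:
  step 1. node 0  ⊔preds=011111  new=111111  old=111011  +wl: 
  step 2. node 1  ⊔preds=000000  new=011111  stable
  step 3. node 2  ⊔preds=111111  new=110101  old=000000  +wl: 

Least fixpoint reached:
  node 0: 111111
  node 1: 011111
  node 2: 110101

111111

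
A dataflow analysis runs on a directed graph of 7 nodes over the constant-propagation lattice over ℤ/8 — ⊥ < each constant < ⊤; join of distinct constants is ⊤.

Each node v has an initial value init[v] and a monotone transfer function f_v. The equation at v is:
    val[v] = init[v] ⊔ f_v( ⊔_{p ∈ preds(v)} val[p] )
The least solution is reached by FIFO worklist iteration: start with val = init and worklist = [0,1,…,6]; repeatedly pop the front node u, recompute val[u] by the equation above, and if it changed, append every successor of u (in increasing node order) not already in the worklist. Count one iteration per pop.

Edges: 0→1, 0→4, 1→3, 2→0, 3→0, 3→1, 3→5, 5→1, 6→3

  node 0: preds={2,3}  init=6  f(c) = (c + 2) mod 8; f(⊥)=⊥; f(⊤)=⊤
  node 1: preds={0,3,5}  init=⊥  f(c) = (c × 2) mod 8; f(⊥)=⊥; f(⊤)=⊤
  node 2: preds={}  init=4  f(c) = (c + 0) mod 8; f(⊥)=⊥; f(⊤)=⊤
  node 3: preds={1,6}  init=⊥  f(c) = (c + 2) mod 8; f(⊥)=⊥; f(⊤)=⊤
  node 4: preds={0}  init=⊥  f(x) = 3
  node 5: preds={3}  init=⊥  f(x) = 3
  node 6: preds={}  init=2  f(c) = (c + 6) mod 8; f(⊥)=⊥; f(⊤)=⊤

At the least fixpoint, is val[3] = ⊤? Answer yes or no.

yes

Iteration log — 11 steps:
  step 1. node 0  ⊔preds=4  new=6  stable
  step 2. node 1  ⊔preds=6  new=4  old=⊥  +wl: 
  step 3. node 2  ⊔preds=⊥  new=4  stable
  step 4. node 3  ⊔preds=⊤  new=⊤  old=⊥  +wl: 0,1
  step 5. node 4  ⊔preds=6  new=3  old=⊥  +wl: 
  step 6. node 5  ⊔preds=⊤  new=3  old=⊥  +wl: 
  step 7. node 6  ⊔preds=⊥  new=2  stable
  step 8. node 0  ⊔preds=⊤  new=⊤  old=6  +wl: 4
  step 9. node 1  ⊔preds=⊤  new=⊤  old=4  +wl: 3
  step 10. node 4  ⊔preds=⊤  new=3  stable
  step 11. node 3  ⊔preds=⊤  new=⊤  stable

Least fixpoint reached:
  node 0: ⊤
  node 1: ⊤
  node 2: 4
  node 3: ⊤
  node 4: 3
  node 5: 3
  node 6: 2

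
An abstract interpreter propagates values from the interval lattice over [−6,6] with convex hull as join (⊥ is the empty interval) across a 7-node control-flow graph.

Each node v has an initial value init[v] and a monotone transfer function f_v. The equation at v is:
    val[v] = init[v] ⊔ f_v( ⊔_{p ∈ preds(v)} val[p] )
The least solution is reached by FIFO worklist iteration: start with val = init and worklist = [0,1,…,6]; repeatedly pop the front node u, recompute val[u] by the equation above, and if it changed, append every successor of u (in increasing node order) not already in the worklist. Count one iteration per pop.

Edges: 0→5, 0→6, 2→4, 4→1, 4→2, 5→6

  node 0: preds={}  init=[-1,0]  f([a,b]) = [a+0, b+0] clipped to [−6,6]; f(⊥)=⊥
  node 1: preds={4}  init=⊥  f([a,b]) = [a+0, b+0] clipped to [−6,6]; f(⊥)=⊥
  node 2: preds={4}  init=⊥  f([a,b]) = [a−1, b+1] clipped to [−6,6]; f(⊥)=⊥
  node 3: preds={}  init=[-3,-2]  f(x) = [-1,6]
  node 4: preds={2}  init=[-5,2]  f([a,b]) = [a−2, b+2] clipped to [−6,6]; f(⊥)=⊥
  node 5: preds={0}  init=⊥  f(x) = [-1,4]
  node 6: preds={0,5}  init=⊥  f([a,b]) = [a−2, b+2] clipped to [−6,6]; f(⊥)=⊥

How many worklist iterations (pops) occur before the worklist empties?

Trace (12 dequeues):
  [1] u=0 | in ⊥ | out [-1,0] | ==
  [2] u=1 | in [-5,2] | out [-5,2] | prev ⊥ | push {}
  [3] u=2 | in [-5,2] | out [-6,3] | prev ⊥ | push {}
  [4] u=3 | in ⊥ | out [-3,6] | prev [-3,-2] | push {}
  [5] u=4 | in [-6,3] | out [-6,5] | prev [-5,2] | push {1,2}
  [6] u=5 | in [-1,0] | out [-1,4] | prev ⊥ | push {}
  [7] u=6 | in [-1,4] | out [-3,6] | prev ⊥ | push {}
  [8] u=1 | in [-6,5] | out [-6,5] | prev [-5,2] | push {}
  [9] u=2 | in [-6,5] | out [-6,6] | prev [-6,3] | push {4}
  [10] u=4 | in [-6,6] | out [-6,6] | prev [-6,5] | push {1,2}
  [11] u=1 | in [-6,6] | out [-6,6] | prev [-6,5] | push {}
  [12] u=2 | in [-6,6] | out [-6,6] | ==

Converged values:
  [0] [-1,0]
  [1] [-6,6]
  [2] [-6,6]
  [3] [-3,6]
  [4] [-6,6]
  [5] [-1,4]
  [6] [-3,6]

12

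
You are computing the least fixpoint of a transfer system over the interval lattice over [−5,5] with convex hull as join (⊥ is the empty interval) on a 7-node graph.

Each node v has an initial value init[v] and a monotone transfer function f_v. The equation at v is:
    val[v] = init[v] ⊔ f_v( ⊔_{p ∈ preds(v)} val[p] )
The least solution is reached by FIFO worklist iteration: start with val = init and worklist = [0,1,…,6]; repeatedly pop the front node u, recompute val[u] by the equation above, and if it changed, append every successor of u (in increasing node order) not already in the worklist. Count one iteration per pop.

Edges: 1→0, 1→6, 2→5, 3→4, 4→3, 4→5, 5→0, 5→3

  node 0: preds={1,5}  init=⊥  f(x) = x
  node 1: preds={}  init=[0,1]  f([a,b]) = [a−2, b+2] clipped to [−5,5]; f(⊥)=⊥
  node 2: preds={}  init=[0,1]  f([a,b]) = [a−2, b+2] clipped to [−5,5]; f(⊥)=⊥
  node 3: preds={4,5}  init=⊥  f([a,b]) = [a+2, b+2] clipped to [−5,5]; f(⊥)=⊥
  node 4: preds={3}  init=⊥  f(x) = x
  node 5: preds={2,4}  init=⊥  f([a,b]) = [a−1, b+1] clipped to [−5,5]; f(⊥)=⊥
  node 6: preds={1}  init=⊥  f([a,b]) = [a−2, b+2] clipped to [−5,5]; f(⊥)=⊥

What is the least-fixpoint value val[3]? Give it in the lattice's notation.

Iteration log — 16 steps:
  step 1. node 0  ⊔preds=[0,1]  new=[0,1]  old=⊥  +wl: 
  step 2. node 1  ⊔preds=⊥  new=[0,1]  stable
  step 3. node 2  ⊔preds=⊥  new=[0,1]  stable
  step 4. node 3  ⊔preds=⊥  new=⊥  stable
  step 5. node 4  ⊔preds=⊥  new=⊥  stable
  step 6. node 5  ⊔preds=[0,1]  new=[-1,2]  old=⊥  +wl: 0,3
  step 7. node 6  ⊔preds=[0,1]  new=[-2,3]  old=⊥  +wl: 
  step 8. node 0  ⊔preds=[-1,2]  new=[-1,2]  old=[0,1]  +wl: 
  step 9. node 3  ⊔preds=[-1,2]  new=[1,4]  old=⊥  +wl: 4
  step 10. node 4  ⊔preds=[1,4]  new=[1,4]  old=⊥  +wl: 3,5
  step 11. node 3  ⊔preds=[-1,4]  new=[1,5]  old=[1,4]  +wl: 4
  step 12. node 5  ⊔preds=[0,4]  new=[-1,5]  old=[-1,2]  +wl: 0,3
  step 13. node 4  ⊔preds=[1,5]  new=[1,5]  old=[1,4]  +wl: 5
  step 14. node 0  ⊔preds=[-1,5]  new=[-1,5]  old=[-1,2]  +wl: 
  step 15. node 3  ⊔preds=[-1,5]  new=[1,5]  stable
  step 16. node 5  ⊔preds=[0,5]  new=[-1,5]  stable

Least fixpoint reached:
  node 0: [-1,5]
  node 1: [0,1]
  node 2: [0,1]
  node 3: [1,5]
  node 4: [1,5]
  node 5: [-1,5]
  node 6: [-2,3]

[1,5]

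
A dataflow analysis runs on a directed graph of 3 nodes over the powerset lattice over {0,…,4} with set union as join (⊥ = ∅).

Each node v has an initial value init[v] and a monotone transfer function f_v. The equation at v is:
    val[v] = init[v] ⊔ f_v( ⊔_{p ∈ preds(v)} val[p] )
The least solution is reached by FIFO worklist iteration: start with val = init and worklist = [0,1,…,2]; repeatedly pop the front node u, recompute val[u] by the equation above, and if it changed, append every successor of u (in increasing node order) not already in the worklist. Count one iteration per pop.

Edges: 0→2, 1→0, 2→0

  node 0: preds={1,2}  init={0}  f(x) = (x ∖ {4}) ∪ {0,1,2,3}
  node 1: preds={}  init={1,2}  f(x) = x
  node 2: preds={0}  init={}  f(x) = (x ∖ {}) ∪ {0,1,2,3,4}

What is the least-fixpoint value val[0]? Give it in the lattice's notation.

Worklist (4 pops):
  #1 pop 0: in={1,2} → {0,1,2,3} (was {0}); enqueue []
  #2 pop 1: in={} → {1,2} (no change)
  #3 pop 2: in={0,1,2,3} → {0,1,2,3,4} (was {}); enqueue [0]
  #4 pop 0: in={0,1,2,3,4} → {0,1,2,3} (no change)

Fixpoint:
  val[0] = {0,1,2,3}
  val[1] = {1,2}
  val[2] = {0,1,2,3,4}

{0,1,2,3}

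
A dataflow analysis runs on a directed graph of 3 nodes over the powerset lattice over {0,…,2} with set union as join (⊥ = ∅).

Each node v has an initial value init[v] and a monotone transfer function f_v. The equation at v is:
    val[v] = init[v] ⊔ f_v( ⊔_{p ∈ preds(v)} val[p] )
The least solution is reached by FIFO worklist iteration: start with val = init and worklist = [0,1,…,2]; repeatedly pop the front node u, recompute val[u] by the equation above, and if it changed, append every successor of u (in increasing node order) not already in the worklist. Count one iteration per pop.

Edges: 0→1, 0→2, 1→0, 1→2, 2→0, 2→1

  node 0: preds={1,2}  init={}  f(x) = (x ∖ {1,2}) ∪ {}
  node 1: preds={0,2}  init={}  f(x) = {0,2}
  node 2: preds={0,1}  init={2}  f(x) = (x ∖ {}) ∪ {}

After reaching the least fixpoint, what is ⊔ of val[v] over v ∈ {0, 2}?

{0,2}

Trace (6 dequeues):
  [1] u=0 | in {2} | out {} | ==
  [2] u=1 | in {2} | out {0,2} | prev {} | push {0}
  [3] u=2 | in {0,2} | out {0,2} | prev {2} | push {1}
  [4] u=0 | in {0,2} | out {0} | prev {} | push {2}
  [5] u=1 | in {0,2} | out {0,2} | ==
  [6] u=2 | in {0,2} | out {0,2} | ==

Converged values:
  [0] {0}
  [1] {0,2}
  [2] {0,2}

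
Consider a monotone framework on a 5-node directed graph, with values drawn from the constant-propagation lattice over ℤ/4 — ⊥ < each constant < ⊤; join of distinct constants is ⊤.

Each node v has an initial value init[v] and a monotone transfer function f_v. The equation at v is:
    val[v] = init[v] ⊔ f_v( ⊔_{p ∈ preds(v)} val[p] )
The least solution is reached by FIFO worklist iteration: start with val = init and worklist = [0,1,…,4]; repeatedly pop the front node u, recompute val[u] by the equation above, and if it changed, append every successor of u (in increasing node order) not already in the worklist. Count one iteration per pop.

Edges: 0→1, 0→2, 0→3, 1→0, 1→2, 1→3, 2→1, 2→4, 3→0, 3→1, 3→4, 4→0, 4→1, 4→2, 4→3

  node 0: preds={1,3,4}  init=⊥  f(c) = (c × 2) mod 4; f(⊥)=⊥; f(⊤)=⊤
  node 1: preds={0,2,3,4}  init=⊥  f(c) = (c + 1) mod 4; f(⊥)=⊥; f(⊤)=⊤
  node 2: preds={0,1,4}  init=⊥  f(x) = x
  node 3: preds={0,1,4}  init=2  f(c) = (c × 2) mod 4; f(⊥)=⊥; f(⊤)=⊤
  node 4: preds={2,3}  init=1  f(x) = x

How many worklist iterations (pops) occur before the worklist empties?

Trace (9 dequeues):
  [1] u=0 | in ⊤ | out ⊤ | prev ⊥ | push {}
  [2] u=1 | in ⊤ | out ⊤ | prev ⊥ | push {0}
  [3] u=2 | in ⊤ | out ⊤ | prev ⊥ | push {1}
  [4] u=3 | in ⊤ | out ⊤ | prev 2 | push {}
  [5] u=4 | in ⊤ | out ⊤ | prev 1 | push {2,3}
  [6] u=0 | in ⊤ | out ⊤ | ==
  [7] u=1 | in ⊤ | out ⊤ | ==
  [8] u=2 | in ⊤ | out ⊤ | ==
  [9] u=3 | in ⊤ | out ⊤ | ==

Converged values:
  [0] ⊤
  [1] ⊤
  [2] ⊤
  [3] ⊤
  [4] ⊤

9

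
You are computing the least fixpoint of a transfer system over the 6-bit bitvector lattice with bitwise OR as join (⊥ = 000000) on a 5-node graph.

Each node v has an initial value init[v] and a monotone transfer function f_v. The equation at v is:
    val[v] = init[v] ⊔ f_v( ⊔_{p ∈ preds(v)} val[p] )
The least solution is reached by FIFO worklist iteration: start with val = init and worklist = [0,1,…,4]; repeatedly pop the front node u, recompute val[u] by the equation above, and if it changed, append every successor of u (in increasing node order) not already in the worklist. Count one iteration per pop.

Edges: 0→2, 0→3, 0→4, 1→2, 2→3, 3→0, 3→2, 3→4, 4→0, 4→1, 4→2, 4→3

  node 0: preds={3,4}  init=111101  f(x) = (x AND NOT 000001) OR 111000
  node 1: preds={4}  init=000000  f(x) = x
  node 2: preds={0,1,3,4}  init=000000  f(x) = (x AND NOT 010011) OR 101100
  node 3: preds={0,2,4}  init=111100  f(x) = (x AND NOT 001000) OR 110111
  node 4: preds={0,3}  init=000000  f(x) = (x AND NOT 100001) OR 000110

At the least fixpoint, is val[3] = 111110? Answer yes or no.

Iteration log — 11 steps:
  step 1. node 0  ⊔preds=111100  new=111101  stable
  step 2. node 1  ⊔preds=000000  new=000000  stable
  step 3. node 2  ⊔preds=111101  new=101100  old=000000  +wl: 
  step 4. node 3  ⊔preds=111101  new=111111  old=111100  +wl: 0,2
  step 5. node 4  ⊔preds=111111  new=011110  old=000000  +wl: 1,3
  step 6. node 0  ⊔preds=111111  new=111111  old=111101  +wl: 4
  step 7. node 2  ⊔preds=111111  new=101100  stable
  step 8. node 1  ⊔preds=011110  new=011110  old=000000  +wl: 2
  step 9. node 3  ⊔preds=111111  new=111111  stable
  step 10. node 4  ⊔preds=111111  new=011110  stable
  step 11. node 2  ⊔preds=111111  new=101100  stable

Least fixpoint reached:
  node 0: 111111
  node 1: 011110
  node 2: 101100
  node 3: 111111
  node 4: 011110

no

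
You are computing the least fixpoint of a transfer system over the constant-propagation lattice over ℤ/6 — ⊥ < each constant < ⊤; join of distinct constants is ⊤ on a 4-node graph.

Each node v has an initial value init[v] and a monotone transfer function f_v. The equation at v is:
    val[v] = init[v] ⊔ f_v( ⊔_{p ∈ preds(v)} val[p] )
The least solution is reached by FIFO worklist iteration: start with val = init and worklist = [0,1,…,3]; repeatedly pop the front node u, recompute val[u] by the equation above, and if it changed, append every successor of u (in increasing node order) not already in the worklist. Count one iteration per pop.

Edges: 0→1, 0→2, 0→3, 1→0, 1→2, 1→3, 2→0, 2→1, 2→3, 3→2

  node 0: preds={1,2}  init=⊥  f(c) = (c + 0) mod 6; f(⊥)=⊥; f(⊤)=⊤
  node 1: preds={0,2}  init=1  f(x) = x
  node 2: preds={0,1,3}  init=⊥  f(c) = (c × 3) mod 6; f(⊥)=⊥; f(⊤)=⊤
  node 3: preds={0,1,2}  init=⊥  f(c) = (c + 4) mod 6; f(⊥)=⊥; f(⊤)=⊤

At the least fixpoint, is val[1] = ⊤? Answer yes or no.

Worklist (10 pops):
  #1 pop 0: in=1 → 1 (was ⊥); enqueue []
  #2 pop 1: in=1 → 1 (no change)
  #3 pop 2: in=1 → 3 (was ⊥); enqueue [0,1]
  #4 pop 3: in=⊤ → ⊤ (was ⊥); enqueue [2]
  #5 pop 0: in=⊤ → ⊤ (was 1); enqueue [3]
  #6 pop 1: in=⊤ → ⊤ (was 1); enqueue [0]
  #7 pop 2: in=⊤ → ⊤ (was 3); enqueue [1]
  #8 pop 3: in=⊤ → ⊤ (no change)
  #9 pop 0: in=⊤ → ⊤ (no change)
  #10 pop 1: in=⊤ → ⊤ (no change)

Fixpoint:
  val[0] = ⊤
  val[1] = ⊤
  val[2] = ⊤
  val[3] = ⊤

yes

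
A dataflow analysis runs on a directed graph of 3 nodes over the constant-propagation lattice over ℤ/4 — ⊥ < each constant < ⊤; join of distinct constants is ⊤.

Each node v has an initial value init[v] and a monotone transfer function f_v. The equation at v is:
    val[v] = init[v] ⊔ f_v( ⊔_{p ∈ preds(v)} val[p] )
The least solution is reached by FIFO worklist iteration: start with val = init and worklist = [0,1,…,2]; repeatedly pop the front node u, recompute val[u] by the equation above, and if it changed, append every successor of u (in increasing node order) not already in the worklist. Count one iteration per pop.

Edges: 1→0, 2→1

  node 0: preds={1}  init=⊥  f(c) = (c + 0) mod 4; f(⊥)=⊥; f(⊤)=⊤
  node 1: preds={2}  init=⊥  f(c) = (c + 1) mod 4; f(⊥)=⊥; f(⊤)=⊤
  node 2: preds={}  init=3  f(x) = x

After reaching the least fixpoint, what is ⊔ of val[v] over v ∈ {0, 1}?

0

Worklist (4 pops):
  #1 pop 0: in=⊥ → ⊥ (no change)
  #2 pop 1: in=3 → 0 (was ⊥); enqueue [0]
  #3 pop 2: in=⊥ → 3 (no change)
  #4 pop 0: in=0 → 0 (was ⊥); enqueue []

Fixpoint:
  val[0] = 0
  val[1] = 0
  val[2] = 3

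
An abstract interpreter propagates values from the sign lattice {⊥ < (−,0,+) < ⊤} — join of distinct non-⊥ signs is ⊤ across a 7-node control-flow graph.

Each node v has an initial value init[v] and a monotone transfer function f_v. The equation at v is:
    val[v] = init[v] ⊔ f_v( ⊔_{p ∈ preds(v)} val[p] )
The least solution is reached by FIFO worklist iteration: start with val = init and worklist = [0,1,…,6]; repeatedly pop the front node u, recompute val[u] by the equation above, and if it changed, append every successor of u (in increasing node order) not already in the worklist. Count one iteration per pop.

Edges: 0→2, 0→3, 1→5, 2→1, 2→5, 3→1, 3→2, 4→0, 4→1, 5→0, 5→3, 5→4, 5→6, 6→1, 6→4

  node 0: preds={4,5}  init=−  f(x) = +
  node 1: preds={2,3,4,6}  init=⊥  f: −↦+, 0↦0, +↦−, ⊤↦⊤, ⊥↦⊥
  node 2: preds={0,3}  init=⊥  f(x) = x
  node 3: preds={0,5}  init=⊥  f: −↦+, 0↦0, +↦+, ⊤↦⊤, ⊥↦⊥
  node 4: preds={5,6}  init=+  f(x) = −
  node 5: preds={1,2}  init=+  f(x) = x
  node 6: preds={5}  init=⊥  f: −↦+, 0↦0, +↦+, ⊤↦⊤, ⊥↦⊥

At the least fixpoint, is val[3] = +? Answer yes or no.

Iteration log — 13 steps:
  step 1. node 0  ⊔preds=+  new=⊤  old=−  +wl: 
  step 2. node 1  ⊔preds=+  new=−  old=⊥  +wl: 
  step 3. node 2  ⊔preds=⊤  new=⊤  old=⊥  +wl: 1
  step 4. node 3  ⊔preds=⊤  new=⊤  old=⊥  +wl: 2
  step 5. node 4  ⊔preds=+  new=⊤  old=+  +wl: 0
  step 6. node 5  ⊔preds=⊤  new=⊤  old=+  +wl: 3,4
  step 7. node 6  ⊔preds=⊤  new=⊤  old=⊥  +wl: 
  step 8. node 1  ⊔preds=⊤  new=⊤  old=−  +wl: 5
  step 9. node 2  ⊔preds=⊤  new=⊤  stable
  step 10. node 0  ⊔preds=⊤  new=⊤  stable
  step 11. node 3  ⊔preds=⊤  new=⊤  stable
  step 12. node 4  ⊔preds=⊤  new=⊤  stable
  step 13. node 5  ⊔preds=⊤  new=⊤  stable

Least fixpoint reached:
  node 0: ⊤
  node 1: ⊤
  node 2: ⊤
  node 3: ⊤
  node 4: ⊤
  node 5: ⊤
  node 6: ⊤

no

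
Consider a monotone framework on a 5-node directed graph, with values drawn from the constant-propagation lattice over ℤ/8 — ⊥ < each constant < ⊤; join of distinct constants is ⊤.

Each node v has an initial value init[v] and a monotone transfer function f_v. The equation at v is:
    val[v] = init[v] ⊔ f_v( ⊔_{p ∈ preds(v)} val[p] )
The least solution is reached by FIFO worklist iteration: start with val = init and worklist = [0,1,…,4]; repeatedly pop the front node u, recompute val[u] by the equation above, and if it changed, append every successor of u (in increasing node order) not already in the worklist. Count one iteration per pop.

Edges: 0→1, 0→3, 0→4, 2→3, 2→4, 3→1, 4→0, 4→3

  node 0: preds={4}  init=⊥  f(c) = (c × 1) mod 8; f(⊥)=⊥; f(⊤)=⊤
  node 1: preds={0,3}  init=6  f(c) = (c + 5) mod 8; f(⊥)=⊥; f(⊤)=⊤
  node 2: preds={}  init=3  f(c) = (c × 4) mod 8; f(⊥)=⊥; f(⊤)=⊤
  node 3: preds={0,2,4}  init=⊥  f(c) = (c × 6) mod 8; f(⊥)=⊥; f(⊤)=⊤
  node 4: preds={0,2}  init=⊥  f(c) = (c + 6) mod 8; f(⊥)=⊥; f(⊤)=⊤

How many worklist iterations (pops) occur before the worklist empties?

14

Iteration log — 14 steps:
  step 1. node 0  ⊔preds=⊥  new=⊥  stable
  step 2. node 1  ⊔preds=⊥  new=6  stable
  step 3. node 2  ⊔preds=⊥  new=3  stable
  step 4. node 3  ⊔preds=3  new=2  old=⊥  +wl: 1
  step 5. node 4  ⊔preds=3  new=1  old=⊥  +wl: 0,3
  step 6. node 1  ⊔preds=2  new=⊤  old=6  +wl: 
  step 7. node 0  ⊔preds=1  new=1  old=⊥  +wl: 1,4
  step 8. node 3  ⊔preds=⊤  new=⊤  old=2  +wl: 
  step 9. node 1  ⊔preds=⊤  new=⊤  stable
  step 10. node 4  ⊔preds=⊤  new=⊤  old=1  +wl: 0,3
  step 11. node 0  ⊔preds=⊤  new=⊤  old=1  +wl: 1,4
  step 12. node 3  ⊔preds=⊤  new=⊤  stable
  step 13. node 1  ⊔preds=⊤  new=⊤  stable
  step 14. node 4  ⊔preds=⊤  new=⊤  stable

Least fixpoint reached:
  node 0: ⊤
  node 1: ⊤
  node 2: 3
  node 3: ⊤
  node 4: ⊤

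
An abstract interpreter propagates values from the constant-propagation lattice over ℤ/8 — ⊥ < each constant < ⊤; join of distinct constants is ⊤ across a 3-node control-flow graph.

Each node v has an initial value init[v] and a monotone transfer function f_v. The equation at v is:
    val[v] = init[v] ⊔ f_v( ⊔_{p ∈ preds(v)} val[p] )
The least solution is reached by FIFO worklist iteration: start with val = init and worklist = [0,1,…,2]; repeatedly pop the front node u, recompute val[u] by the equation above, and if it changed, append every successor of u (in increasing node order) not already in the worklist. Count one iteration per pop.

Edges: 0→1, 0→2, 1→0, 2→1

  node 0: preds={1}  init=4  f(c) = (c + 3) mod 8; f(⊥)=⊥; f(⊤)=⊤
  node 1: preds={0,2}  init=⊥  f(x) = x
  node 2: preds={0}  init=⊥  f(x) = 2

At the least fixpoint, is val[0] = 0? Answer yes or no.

no

Trace (7 dequeues):
  [1] u=0 | in ⊥ | out 4 | ==
  [2] u=1 | in 4 | out 4 | prev ⊥ | push {0}
  [3] u=2 | in 4 | out 2 | prev ⊥ | push {1}
  [4] u=0 | in 4 | out ⊤ | prev 4 | push {2}
  [5] u=1 | in ⊤ | out ⊤ | prev 4 | push {0}
  [6] u=2 | in ⊤ | out 2 | ==
  [7] u=0 | in ⊤ | out ⊤ | ==

Converged values:
  [0] ⊤
  [1] ⊤
  [2] 2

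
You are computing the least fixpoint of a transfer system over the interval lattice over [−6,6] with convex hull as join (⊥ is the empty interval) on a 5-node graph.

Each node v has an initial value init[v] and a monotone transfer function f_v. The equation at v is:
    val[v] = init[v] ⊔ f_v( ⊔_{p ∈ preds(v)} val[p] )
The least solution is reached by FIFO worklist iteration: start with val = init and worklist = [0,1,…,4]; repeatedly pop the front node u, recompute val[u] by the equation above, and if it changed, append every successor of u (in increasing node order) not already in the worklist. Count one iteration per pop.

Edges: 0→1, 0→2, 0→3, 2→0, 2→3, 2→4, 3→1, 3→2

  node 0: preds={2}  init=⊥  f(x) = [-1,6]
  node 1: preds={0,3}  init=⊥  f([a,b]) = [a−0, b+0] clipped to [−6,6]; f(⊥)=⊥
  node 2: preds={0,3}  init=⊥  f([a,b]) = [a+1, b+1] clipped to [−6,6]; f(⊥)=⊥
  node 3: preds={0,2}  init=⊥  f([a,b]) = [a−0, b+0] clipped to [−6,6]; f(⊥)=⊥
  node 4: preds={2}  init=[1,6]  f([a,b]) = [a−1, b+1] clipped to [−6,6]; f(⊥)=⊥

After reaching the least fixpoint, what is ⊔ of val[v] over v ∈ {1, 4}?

Worklist (8 pops):
  #1 pop 0: in=⊥ → [-1,6] (was ⊥); enqueue []
  #2 pop 1: in=[-1,6] → [-1,6] (was ⊥); enqueue []
  #3 pop 2: in=[-1,6] → [0,6] (was ⊥); enqueue [0]
  #4 pop 3: in=[-1,6] → [-1,6] (was ⊥); enqueue [1,2]
  #5 pop 4: in=[0,6] → [-1,6] (was [1,6]); enqueue []
  #6 pop 0: in=[0,6] → [-1,6] (no change)
  #7 pop 1: in=[-1,6] → [-1,6] (no change)
  #8 pop 2: in=[-1,6] → [0,6] (no change)

Fixpoint:
  val[0] = [-1,6]
  val[1] = [-1,6]
  val[2] = [0,6]
  val[3] = [-1,6]
  val[4] = [-1,6]

[-1,6]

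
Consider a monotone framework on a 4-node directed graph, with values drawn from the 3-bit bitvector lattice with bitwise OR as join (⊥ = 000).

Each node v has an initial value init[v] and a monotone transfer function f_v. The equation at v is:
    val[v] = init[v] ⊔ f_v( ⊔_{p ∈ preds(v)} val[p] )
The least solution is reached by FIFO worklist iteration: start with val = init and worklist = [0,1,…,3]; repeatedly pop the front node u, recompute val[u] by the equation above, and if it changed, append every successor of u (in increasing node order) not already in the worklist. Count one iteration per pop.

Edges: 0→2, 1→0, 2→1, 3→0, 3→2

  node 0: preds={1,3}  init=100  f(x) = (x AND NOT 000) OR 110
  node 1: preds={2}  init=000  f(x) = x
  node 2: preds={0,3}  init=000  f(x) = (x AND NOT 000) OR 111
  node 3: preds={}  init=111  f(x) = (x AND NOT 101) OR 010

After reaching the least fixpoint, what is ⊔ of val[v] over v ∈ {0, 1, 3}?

Iteration log — 6 steps:
  step 1. node 0  ⊔preds=111  new=111  old=100  +wl: 
  step 2. node 1  ⊔preds=000  new=000  stable
  step 3. node 2  ⊔preds=111  new=111  old=000  +wl: 1
  step 4. node 3  ⊔preds=000  new=111  stable
  step 5. node 1  ⊔preds=111  new=111  old=000  +wl: 0
  step 6. node 0  ⊔preds=111  new=111  stable

Least fixpoint reached:
  node 0: 111
  node 1: 111
  node 2: 111
  node 3: 111

111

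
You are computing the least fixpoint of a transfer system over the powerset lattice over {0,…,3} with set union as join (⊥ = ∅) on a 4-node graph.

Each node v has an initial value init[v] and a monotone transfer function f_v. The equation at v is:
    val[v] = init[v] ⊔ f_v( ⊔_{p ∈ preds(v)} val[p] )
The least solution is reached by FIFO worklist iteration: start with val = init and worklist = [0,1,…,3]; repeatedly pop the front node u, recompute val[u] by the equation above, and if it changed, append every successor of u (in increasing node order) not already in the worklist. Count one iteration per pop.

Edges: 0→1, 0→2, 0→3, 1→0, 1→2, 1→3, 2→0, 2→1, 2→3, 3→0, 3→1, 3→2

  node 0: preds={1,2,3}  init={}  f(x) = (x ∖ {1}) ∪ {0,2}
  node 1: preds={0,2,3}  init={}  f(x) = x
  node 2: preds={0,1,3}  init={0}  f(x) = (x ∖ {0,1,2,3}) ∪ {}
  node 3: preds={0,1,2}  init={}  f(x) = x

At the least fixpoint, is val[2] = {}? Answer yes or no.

no

Iteration log — 7 steps:
  step 1. node 0  ⊔preds={0}  new={0,2}  old={}  +wl: 
  step 2. node 1  ⊔preds={0,2}  new={0,2}  old={}  +wl: 0
  step 3. node 2  ⊔preds={0,2}  new={0}  stable
  step 4. node 3  ⊔preds={0,2}  new={0,2}  old={}  +wl: 1,2
  step 5. node 0  ⊔preds={0,2}  new={0,2}  stable
  step 6. node 1  ⊔preds={0,2}  new={0,2}  stable
  step 7. node 2  ⊔preds={0,2}  new={0}  stable

Least fixpoint reached:
  node 0: {0,2}
  node 1: {0,2}
  node 2: {0}
  node 3: {0,2}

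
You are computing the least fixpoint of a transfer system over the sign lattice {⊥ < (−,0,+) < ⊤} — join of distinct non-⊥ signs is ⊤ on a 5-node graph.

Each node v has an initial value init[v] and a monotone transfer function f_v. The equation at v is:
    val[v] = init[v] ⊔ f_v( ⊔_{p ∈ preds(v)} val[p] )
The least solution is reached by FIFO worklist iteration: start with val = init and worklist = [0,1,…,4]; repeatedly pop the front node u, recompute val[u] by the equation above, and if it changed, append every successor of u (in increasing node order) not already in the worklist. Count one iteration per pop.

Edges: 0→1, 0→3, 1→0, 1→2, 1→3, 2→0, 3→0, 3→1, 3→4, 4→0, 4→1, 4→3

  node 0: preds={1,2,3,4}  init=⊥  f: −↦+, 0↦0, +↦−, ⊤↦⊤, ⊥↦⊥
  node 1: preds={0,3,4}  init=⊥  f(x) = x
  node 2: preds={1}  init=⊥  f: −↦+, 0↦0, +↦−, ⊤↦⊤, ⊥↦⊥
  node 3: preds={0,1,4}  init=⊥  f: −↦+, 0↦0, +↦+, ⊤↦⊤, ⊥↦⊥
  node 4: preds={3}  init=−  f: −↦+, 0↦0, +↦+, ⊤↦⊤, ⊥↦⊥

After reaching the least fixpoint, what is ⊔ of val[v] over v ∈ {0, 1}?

⊤

Iteration log — 8 steps:
  step 1. node 0  ⊔preds=−  new=+  old=⊥  +wl: 
  step 2. node 1  ⊔preds=⊤  new=⊤  old=⊥  +wl: 0
  step 3. node 2  ⊔preds=⊤  new=⊤  old=⊥  +wl: 
  step 4. node 3  ⊔preds=⊤  new=⊤  old=⊥  +wl: 1
  step 5. node 4  ⊔preds=⊤  new=⊤  old=−  +wl: 3
  step 6. node 0  ⊔preds=⊤  new=⊤  old=+  +wl: 
  step 7. node 1  ⊔preds=⊤  new=⊤  stable
  step 8. node 3  ⊔preds=⊤  new=⊤  stable

Least fixpoint reached:
  node 0: ⊤
  node 1: ⊤
  node 2: ⊤
  node 3: ⊤
  node 4: ⊤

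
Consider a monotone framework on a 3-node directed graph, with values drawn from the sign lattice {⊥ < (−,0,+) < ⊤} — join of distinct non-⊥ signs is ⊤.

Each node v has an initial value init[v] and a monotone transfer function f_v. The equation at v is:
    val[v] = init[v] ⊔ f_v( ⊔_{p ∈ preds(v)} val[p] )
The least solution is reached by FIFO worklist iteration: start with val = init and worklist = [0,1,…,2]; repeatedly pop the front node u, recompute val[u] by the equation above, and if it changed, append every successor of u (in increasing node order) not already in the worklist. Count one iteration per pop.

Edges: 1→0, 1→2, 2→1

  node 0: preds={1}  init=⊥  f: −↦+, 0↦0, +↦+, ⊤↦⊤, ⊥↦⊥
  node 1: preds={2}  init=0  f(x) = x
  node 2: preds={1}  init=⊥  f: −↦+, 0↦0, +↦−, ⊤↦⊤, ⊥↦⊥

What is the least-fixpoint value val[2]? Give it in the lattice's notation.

0

Iteration log — 4 steps:
  step 1. node 0  ⊔preds=0  new=0  old=⊥  +wl: 
  step 2. node 1  ⊔preds=⊥  new=0  stable
  step 3. node 2  ⊔preds=0  new=0  old=⊥  +wl: 1
  step 4. node 1  ⊔preds=0  new=0  stable

Least fixpoint reached:
  node 0: 0
  node 1: 0
  node 2: 0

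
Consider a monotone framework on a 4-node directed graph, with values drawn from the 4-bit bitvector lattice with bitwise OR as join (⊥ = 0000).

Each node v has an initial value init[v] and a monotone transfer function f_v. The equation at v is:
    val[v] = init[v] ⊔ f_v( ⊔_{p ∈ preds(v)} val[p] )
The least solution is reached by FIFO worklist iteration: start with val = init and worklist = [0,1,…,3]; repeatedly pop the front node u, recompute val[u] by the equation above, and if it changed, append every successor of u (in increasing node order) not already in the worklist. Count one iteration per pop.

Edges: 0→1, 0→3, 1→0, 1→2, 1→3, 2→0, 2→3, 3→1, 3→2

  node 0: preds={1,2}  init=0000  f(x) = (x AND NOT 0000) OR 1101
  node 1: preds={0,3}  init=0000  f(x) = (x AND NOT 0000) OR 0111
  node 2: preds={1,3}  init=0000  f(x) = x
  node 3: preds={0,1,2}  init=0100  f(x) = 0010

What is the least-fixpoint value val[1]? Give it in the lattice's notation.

1111

Worklist (8 pops):
  #1 pop 0: in=0000 → 1101 (was 0000); enqueue []
  #2 pop 1: in=1101 → 1111 (was 0000); enqueue [0]
  #3 pop 2: in=1111 → 1111 (was 0000); enqueue []
  #4 pop 3: in=1111 → 0110 (was 0100); enqueue [1,2]
  #5 pop 0: in=1111 → 1111 (was 1101); enqueue [3]
  #6 pop 1: in=1111 → 1111 (no change)
  #7 pop 2: in=1111 → 1111 (no change)
  #8 pop 3: in=1111 → 0110 (no change)

Fixpoint:
  val[0] = 1111
  val[1] = 1111
  val[2] = 1111
  val[3] = 0110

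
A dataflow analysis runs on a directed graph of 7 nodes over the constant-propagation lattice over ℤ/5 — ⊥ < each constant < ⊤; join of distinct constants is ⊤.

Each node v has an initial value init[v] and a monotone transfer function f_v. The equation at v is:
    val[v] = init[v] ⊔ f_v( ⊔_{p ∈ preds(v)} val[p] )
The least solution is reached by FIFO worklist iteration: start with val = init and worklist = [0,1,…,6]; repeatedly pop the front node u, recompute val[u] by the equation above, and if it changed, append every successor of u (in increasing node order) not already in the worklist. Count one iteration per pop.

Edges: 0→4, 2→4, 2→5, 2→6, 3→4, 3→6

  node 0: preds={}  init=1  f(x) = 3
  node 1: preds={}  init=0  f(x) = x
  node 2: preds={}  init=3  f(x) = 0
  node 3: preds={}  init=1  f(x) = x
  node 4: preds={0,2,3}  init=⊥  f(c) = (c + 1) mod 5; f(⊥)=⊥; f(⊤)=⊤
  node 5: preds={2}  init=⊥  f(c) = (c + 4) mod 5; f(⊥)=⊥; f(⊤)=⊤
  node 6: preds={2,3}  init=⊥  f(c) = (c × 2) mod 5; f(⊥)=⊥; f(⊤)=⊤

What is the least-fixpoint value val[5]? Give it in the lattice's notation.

⊤

Iteration log — 7 steps:
  step 1. node 0  ⊔preds=⊥  new=⊤  old=1  +wl: 
  step 2. node 1  ⊔preds=⊥  new=0  stable
  step 3. node 2  ⊔preds=⊥  new=⊤  old=3  +wl: 
  step 4. node 3  ⊔preds=⊥  new=1  stable
  step 5. node 4  ⊔preds=⊤  new=⊤  old=⊥  +wl: 
  step 6. node 5  ⊔preds=⊤  new=⊤  old=⊥  +wl: 
  step 7. node 6  ⊔preds=⊤  new=⊤  old=⊥  +wl: 

Least fixpoint reached:
  node 0: ⊤
  node 1: 0
  node 2: ⊤
  node 3: 1
  node 4: ⊤
  node 5: ⊤
  node 6: ⊤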